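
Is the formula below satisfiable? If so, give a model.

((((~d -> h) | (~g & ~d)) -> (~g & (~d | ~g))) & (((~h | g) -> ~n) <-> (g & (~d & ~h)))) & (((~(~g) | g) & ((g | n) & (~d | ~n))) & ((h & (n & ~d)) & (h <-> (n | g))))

Unsatisfiable — no assignment works.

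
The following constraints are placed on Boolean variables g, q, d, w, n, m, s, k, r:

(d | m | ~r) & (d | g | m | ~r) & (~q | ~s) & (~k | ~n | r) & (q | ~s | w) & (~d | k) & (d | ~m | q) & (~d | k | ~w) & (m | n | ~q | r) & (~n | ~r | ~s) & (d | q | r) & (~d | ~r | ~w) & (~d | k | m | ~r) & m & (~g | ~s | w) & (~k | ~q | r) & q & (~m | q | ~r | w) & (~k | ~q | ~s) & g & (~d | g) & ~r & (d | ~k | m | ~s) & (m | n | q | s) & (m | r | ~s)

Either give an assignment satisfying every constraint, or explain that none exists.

Unit clause (m) forces m = True.
Unit clause (q) forces q = True.
Unit clause (g) forces g = True.
Unit clause (~r) forces r = False.
In (~q | ~s) only ~s is left, so s = False.
In (~k | ~q | r) only ~k is left, so k = False.
In (~d | k) only ~d is left, so d = False.
Set w = True.
Set n = False.
All clauses satisfied.

g: True, q: True, d: False, w: True, n: False, m: True, s: False, k: False, r: False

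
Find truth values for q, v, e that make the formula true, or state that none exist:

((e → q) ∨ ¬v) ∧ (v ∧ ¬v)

Case v = True: the conjunct ¬v is False.
Case v = False: the conjunct v is False.
Both cases fail — unsatisfiable.

Unsatisfiable — no assignment works.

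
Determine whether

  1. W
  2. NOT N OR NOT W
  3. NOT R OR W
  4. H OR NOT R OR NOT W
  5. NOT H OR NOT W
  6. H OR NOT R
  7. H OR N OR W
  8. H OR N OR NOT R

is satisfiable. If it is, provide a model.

R: False, N: False, W: True, H: False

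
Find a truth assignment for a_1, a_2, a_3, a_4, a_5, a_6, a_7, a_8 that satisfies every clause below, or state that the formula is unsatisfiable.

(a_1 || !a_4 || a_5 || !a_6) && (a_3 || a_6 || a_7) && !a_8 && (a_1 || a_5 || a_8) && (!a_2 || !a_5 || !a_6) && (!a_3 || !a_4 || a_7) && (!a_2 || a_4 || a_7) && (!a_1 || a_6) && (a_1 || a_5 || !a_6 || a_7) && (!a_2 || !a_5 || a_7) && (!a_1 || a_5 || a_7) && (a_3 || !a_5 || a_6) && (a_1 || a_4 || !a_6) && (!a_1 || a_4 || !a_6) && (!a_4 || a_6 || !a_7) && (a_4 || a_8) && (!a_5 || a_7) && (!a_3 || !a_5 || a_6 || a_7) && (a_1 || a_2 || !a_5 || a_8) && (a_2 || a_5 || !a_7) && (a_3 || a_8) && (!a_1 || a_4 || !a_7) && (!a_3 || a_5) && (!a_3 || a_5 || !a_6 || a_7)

Unit clause (!a_8) forces a_8 = False.
In (a_4 || a_8) only a_4 is left, so a_4 = True.
In (a_3 || a_8) only a_3 is left, so a_3 = True.
In (!a_3 || a_5) only a_5 is left, so a_5 = True.
In (!a_3 || !a_4 || a_7) only a_7 is left, so a_7 = True.
In (!a_4 || a_6 || !a_7) only a_6 is left, so a_6 = True.
In (!a_2 || !a_5 || !a_6) only !a_2 is left, so a_2 = False.
In (a_1 || a_2 || !a_5 || a_8) only a_1 is left, so a_1 = True.
All clauses satisfied.

a_1: True; a_2: False; a_3: True; a_4: True; a_5: True; a_6: True; a_7: True; a_8: False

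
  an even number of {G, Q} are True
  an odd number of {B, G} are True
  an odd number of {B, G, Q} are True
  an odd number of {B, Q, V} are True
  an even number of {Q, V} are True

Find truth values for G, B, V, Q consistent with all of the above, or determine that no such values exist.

G=F, B=T, V=F, Q=F

{G, Q}: 0 true → even ✓
{B, G}: 1 true → odd ✓
{B, G, Q}: 1 true → odd ✓
{B, Q, V}: 1 true → odd ✓
{Q, V}: 0 true → even ✓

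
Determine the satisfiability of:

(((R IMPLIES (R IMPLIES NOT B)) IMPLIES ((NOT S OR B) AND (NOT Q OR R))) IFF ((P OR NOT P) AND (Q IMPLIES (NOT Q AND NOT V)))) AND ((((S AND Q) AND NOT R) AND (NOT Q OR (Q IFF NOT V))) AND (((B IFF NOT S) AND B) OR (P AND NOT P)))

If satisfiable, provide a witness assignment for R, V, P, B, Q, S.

Unsatisfiable

Case Q = True: the formula simplifies to NOT (((R IMPLIES (R IMPLIES NOT B)) IMPLIES ((NOT S OR B) AND R))) AND (((S AND NOT R) AND NOT V) AND (((B IFF NOT S) AND B) OR (P AND NOT P))).
  R = True: the conjunct NOT R is False.
  R = False: simplifies to (S AND NOT V) AND (((B IFF NOT S) AND B) OR (P AND NOT P)).
    S = True: simplifies to NOT V AND ((NOT B AND B) OR (P AND NOT P)).
      V = True: the conjunct NOT V is False.
      V = False: simplifies to (NOT B AND B) OR (P AND NOT P).
        P = True: simplifies to NOT B AND B.
          B = True: the conjunct NOT B is False.
          B = False: the conjunct B is False.
        P = False: simplifies to NOT B AND B.
          B = True: the conjunct NOT B is False.
          B = False: the conjunct B is False.
    S = False: the conjunct S is False.
Case Q = False: the conjunct Q is False.
Both cases fail — unsatisfiable.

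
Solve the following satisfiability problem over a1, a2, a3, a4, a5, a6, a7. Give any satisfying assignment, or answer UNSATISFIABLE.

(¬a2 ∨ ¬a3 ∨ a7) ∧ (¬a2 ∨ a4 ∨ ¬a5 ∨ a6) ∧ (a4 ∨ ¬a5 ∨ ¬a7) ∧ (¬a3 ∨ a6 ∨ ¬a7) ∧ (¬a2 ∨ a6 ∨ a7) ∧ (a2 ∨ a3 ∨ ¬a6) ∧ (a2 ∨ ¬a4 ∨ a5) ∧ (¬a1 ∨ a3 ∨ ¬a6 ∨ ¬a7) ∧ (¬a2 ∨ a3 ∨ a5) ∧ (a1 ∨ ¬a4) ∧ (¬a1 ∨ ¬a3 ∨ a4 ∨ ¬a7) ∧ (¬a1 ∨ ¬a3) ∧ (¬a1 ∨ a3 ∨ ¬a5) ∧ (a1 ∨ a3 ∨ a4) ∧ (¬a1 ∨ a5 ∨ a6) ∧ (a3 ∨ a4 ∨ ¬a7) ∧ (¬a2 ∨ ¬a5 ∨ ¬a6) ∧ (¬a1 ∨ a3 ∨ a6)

Try a1 = True:
  (¬a1 ∨ ¬a3) forces a3 = False.
  (¬a1 ∨ a3 ∨ ¬a5) forces a5 = False.
  (¬a2 ∨ a3 ∨ a5) forces a2 = False.
  (a2 ∨ a3 ∨ ¬a6) forces a6 = False.
  clause (¬a1 ∨ a5 ∨ a6) is falsified — backtrack.
So a1 = False.
  then (a1 ∨ ¬a4) forces a4 = False.
  then (a1 ∨ a3 ∨ a4) forces a3 = True.
Set a2 = False.
Set a5 = False.
Set a6 = True.
Set a7 = False.
All clauses satisfied.

a1=F, a2=F, a3=T, a4=F, a5=F, a6=T, a7=F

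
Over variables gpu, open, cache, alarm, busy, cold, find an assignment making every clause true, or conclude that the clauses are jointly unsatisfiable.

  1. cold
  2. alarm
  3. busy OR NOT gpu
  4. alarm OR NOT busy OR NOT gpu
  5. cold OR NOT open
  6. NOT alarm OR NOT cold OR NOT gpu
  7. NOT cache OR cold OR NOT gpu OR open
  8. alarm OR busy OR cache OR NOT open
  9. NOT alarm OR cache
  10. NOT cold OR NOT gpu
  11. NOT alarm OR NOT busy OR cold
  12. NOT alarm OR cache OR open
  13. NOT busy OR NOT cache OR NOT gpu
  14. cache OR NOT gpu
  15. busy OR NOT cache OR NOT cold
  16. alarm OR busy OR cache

Unit clause (cold) forces cold = True.
Unit clause (alarm) forces alarm = True.
In (NOT alarm OR NOT cold OR NOT gpu) only NOT gpu is left, so gpu = False.
In (NOT alarm OR cache) only cache is left, so cache = True.
In (busy OR NOT cache OR NOT cold) only busy is left, so busy = True.
Set open = False.
All clauses satisfied.

gpu = False; open = False; cache = True; alarm = True; busy = True; cold = True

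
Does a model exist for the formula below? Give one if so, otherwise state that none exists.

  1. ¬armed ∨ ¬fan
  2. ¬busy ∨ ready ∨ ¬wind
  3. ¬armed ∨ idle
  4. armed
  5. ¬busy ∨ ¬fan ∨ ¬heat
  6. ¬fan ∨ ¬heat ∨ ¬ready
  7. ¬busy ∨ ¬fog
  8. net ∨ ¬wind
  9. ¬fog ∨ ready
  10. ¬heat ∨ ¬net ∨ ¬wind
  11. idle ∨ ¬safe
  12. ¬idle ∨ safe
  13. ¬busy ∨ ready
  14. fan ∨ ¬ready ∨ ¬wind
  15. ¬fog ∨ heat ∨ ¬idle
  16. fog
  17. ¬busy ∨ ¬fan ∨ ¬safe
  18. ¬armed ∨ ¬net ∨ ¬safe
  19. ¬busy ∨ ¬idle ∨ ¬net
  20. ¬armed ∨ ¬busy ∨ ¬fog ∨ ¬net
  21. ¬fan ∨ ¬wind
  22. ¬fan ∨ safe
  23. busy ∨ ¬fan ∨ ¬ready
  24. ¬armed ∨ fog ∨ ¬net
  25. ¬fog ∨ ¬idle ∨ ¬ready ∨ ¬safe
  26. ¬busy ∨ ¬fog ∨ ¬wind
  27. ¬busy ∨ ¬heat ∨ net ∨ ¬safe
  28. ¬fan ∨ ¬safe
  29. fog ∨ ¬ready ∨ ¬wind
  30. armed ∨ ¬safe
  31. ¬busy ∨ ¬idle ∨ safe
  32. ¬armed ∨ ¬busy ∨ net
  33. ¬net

Unsatisfiable

Case fog = True:
  (armed) forces armed = True.
  (¬armed ∨ ¬fan) forces fan = False.
  (¬armed ∨ idle) forces idle = True.
  (¬busy ∨ ¬fog) forces busy = False.
  (¬fog ∨ ready) forces ready = True.
  (¬idle ∨ safe) forces safe = True.
  Clause (¬fog ∨ ¬idle ∨ ¬ready ∨ ¬safe) is falsified — contradiction.
Case fog = False:
  Clause (fog) is falsified — contradiction.
Both cases fail, so the formula is unsatisfiable.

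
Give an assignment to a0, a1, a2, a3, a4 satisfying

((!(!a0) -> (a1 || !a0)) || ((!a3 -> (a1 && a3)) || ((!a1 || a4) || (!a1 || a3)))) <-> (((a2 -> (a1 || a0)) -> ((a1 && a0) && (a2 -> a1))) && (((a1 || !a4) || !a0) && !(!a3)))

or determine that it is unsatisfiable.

a0 = True, a1 = True, a2 = False, a3 = True, a4 = True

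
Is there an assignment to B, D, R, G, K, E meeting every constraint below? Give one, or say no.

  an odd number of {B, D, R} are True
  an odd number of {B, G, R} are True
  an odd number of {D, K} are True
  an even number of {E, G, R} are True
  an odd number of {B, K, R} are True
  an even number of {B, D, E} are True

Adding constraints 1, 3, 5 mod 2: every variable appears an even number of times on the left, so the left side is 0.
But the right sides sum to 1 (mod 2). 0 ≠ 1 — the system is inconsistent.

UNSATISFIABLE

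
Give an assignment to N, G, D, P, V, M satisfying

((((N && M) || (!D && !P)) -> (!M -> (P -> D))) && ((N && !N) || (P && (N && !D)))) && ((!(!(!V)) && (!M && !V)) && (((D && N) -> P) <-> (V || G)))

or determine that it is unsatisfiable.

N: True, G: True, D: False, P: True, V: False, M: False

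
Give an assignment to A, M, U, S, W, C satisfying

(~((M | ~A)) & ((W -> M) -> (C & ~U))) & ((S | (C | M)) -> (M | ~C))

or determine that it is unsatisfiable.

A=T; M=F; U=T; S=F; W=T; C=F

  ~((M | ~A)) & ((W -> M) -> (C & ~U)) = True
    ~((M | ~A)) = True
      M | ~A = False
        ~A = False
    (W -> M) -> (C & ~U) = True
      W -> M = False
      C & ~U = False
        ~U = False
  (S | (C | M)) -> (M | ~C) = True
    S | (C | M) = False
      C | M = False
    M | ~C = True
      ~C = True
Both conjuncts True, so the formula holds.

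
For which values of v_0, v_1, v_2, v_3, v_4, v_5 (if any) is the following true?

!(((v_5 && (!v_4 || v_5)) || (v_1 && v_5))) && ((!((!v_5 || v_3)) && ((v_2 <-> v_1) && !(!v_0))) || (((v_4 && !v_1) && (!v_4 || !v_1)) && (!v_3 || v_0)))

v_0=T; v_1=F; v_2=T; v_3=T; v_4=T; v_5=F

  !(((v_5 && (!v_4 || v_5)) || (v_1 && v_5))) = True
    (v_5 && (!v_4 || v_5)) || (v_1 && v_5) = False
      v_5 && (!v_4 || v_5) = False
        !v_4 || v_5 = False
          !v_4 = False
      v_1 && v_5 = False
  (!((!v_5 || v_3)) && ((v_2 <-> v_1) && !(!v_0))) || (((v_4 && !v_1) && (!v_4 || !v_1)) && (!v_3 || v_0)) = True
    !((!v_5 || v_3)) && ((v_2 <-> v_1) && !(!v_0)) = False
      !((!v_5 || v_3)) = False
        !v_5 || v_3 = True
          !v_5 = True
      (v_2 <-> v_1) && !(!v_0) = False
        v_2 <-> v_1 = False
        !(!v_0) = True
          !v_0 = False
    ((v_4 && !v_1) && (!v_4 || !v_1)) && (!v_3 || v_0) = True
      (v_4 && !v_1) && (!v_4 || !v_1) = True
        v_4 && !v_1 = True
          !v_1 = True
        !v_4 || !v_1 = True
          !v_4 = False
          !v_1 = True
      !v_3 || v_0 = True
        !v_3 = False
Both conjuncts True, so the formula holds.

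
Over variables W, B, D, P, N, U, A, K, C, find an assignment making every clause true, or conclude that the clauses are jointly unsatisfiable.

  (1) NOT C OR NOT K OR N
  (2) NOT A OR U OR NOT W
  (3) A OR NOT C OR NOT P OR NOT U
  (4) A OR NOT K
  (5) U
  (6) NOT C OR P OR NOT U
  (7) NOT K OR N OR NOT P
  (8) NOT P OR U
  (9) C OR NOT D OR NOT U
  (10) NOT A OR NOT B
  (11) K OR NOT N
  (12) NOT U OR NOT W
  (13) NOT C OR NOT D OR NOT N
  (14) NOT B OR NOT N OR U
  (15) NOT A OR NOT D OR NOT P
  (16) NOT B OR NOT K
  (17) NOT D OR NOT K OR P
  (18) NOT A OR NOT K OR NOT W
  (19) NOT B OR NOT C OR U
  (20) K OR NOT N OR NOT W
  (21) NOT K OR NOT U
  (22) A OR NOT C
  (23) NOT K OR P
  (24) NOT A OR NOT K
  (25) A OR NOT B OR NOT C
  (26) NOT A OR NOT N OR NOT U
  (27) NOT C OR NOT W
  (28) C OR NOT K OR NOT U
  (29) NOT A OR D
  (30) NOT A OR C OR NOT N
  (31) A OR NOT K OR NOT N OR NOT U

W: False, B: False, D: False, P: True, N: False, U: True, A: False, K: False, C: False

Unit clause (U) forces U = True.
In (NOT U OR NOT W) only NOT W is left, so W = False.
In (NOT K OR NOT U) only NOT K is left, so K = False.
In (K OR NOT N) only NOT N is left, so N = False.
Set B = False.
Try D = True:
  (C OR NOT D OR NOT U) forces C = True.
  (NOT C OR P OR NOT U) forces P = True.
  (A OR NOT C OR NOT P OR NOT U) forces A = True.
  clause (NOT A OR NOT D OR NOT P) is falsified — backtrack.
So D = False.
  then (NOT A OR D) forces A = False.
  then (A OR NOT C) forces C = False.
Set P = True.
All clauses satisfied.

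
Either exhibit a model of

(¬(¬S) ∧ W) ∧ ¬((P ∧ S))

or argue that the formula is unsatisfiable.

P=F; W=T; S=T

  ¬(¬S) ∧ W = True
    ¬(¬S) = True
      ¬S = False
  ¬((P ∧ S)) = True
    P ∧ S = False
Both conjuncts True, so the formula holds.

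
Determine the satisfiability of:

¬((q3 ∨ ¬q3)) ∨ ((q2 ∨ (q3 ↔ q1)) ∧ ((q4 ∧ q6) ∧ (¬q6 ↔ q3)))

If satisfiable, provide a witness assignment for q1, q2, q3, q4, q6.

q1=F, q2=T, q3=F, q4=T, q6=T

  ¬((q3 ∨ ¬q3)) ∨ ((q2 ∨ (q3 ↔ q1)) ∧ ((q4 ∧ q6) ∧ (¬q6 ↔ q3))) = True
    ¬((q3 ∨ ¬q3)) = False
      q3 ∨ ¬q3 = True
        ¬q3 = True
    (q2 ∨ (q3 ↔ q1)) ∧ ((q4 ∧ q6) ∧ (¬q6 ↔ q3)) = True
      q2 ∨ (q3 ↔ q1) = True
        q3 ↔ q1 = True
      (q4 ∧ q6) ∧ (¬q6 ↔ q3) = True
        q4 ∧ q6 = True
        ¬q6 ↔ q3 = True
          ¬q6 = False
The formula evaluates to True.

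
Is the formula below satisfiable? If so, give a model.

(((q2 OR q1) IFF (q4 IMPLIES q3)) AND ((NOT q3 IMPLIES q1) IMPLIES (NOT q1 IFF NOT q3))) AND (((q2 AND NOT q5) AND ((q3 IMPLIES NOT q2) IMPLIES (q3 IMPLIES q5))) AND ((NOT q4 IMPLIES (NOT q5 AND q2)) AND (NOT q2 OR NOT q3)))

q1 = False; q2 = True; q3 = False; q4 = False; q5 = False

  ((q2 OR q1) IFF (q4 IMPLIES q3)) AND ((NOT q3 IMPLIES q1) IMPLIES (NOT q1 IFF NOT q3)) = True
    (q2 OR q1) IFF (q4 IMPLIES q3) = True
      q2 OR q1 = True
      q4 IMPLIES q3 = True
    (NOT q3 IMPLIES q1) IMPLIES (NOT q1 IFF NOT q3) = True
      NOT q3 IMPLIES q1 = False
        NOT q3 = True
      NOT q1 IFF NOT q3 = True
        NOT q1 = True
        NOT q3 = True
  ((q2 AND NOT q5) AND ((q3 IMPLIES NOT q2) IMPLIES (q3 IMPLIES q5))) AND ((NOT q4 IMPLIES (NOT q5 AND q2)) AND (NOT q2 OR NOT q3)) = True
    (q2 AND NOT q5) AND ((q3 IMPLIES NOT q2) IMPLIES (q3 IMPLIES q5)) = True
      q2 AND NOT q5 = True
        NOT q5 = True
      (q3 IMPLIES NOT q2) IMPLIES (q3 IMPLIES q5) = True
        q3 IMPLIES NOT q2 = True
          NOT q2 = False
        q3 IMPLIES q5 = True
    (NOT q4 IMPLIES (NOT q5 AND q2)) AND (NOT q2 OR NOT q3) = True
      NOT q4 IMPLIES (NOT q5 AND q2) = True
        NOT q4 = True
        NOT q5 AND q2 = True
          NOT q5 = True
      NOT q2 OR NOT q3 = True
        NOT q2 = False
        NOT q3 = True
Both conjuncts True, so the formula holds.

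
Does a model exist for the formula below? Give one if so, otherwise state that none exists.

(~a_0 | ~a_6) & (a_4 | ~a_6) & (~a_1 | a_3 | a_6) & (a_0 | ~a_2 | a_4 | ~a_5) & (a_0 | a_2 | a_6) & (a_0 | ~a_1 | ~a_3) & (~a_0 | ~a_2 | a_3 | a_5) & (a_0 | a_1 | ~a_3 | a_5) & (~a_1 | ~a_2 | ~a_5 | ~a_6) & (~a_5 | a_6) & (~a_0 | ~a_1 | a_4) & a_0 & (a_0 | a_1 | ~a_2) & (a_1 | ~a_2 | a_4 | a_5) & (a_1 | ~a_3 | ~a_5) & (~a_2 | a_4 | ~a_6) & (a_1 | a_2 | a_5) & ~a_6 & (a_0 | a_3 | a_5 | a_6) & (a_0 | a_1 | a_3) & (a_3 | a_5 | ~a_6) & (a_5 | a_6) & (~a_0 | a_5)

Unsatisfiable — no assignment works.

Case a_6 = True:
  Clause (~a_6) is falsified — contradiction.
Case a_6 = False:
  (~a_5 | a_6) forces a_5 = False.
  Clause (a_5 | a_6) is falsified — contradiction.
Both cases fail, so the formula is unsatisfiable.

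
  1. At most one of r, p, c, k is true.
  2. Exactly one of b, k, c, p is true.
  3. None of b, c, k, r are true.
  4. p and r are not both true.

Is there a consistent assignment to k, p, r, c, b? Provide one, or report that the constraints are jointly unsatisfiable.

k=F, p=T, r=F, c=F, b=F

  (1) {r, p, c, k}: 1 true — at most one ✓
  (2) {b, k, c, p}: 1 true — exactly one ✓
  (3) {b, c, k, r}: 0 true — none ✓
  (4) p=T, r=F — not both ✓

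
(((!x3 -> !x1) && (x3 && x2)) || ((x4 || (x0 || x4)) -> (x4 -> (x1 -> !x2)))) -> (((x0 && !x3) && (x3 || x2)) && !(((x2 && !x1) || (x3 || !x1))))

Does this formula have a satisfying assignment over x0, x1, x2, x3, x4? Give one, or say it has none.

x0 = True, x1 = True, x2 = True, x3 = False, x4 = True

  (((!x3 -> !x1) && (x3 && x2)) || ((x4 || (x0 || x4)) -> (x4 -> (x1 -> !x2)))) -> (((x0 && !x3) && (x3 || x2)) && !(((x2 && !x1) || (x3 || !x1)))) = True
    ((!x3 -> !x1) && (x3 && x2)) || ((x4 || (x0 || x4)) -> (x4 -> (x1 -> !x2))) = False
      (!x3 -> !x1) && (x3 && x2) = False
        !x3 -> !x1 = False
          !x3 = True
          !x1 = False
        x3 && x2 = False
      (x4 || (x0 || x4)) -> (x4 -> (x1 -> !x2)) = False
        x4 || (x0 || x4) = True
          x0 || x4 = True
        x4 -> (x1 -> !x2) = False
          x1 -> !x2 = False
            !x2 = False
    ((x0 && !x3) && (x3 || x2)) && !(((x2 && !x1) || (x3 || !x1))) = True
      (x0 && !x3) && (x3 || x2) = True
        x0 && !x3 = True
          !x3 = True
        x3 || x2 = True
      !(((x2 && !x1) || (x3 || !x1))) = True
        (x2 && !x1) || (x3 || !x1) = False
          x2 && !x1 = False
            !x1 = False
          x3 || !x1 = False
            !x1 = False
The formula evaluates to True.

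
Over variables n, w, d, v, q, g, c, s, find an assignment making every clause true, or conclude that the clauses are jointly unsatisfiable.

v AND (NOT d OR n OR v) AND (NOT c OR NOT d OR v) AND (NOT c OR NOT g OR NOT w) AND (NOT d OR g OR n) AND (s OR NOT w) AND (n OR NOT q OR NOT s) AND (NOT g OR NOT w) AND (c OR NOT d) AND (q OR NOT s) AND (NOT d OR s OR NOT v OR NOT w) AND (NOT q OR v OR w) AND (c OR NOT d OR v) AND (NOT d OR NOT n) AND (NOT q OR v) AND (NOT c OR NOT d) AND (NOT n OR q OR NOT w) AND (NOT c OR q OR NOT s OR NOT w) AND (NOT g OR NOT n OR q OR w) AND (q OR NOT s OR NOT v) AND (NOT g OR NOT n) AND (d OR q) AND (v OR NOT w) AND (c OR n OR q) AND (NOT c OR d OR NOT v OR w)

Unit clause (v) forces v = True.
Set n = False.
Try w = True:
  (s OR NOT w) forces s = True.
  (n OR NOT q OR NOT s) forces q = False.
  clause (q OR NOT s) is falsified — backtrack.
So w = False.
Try d = True:
  (NOT d OR g OR n) forces g = True.
  (c OR NOT d) forces c = True.
  clause (NOT c OR NOT d) is falsified — backtrack.
So d = False.
  then (d OR q) forces q = True.
  then (NOT c OR d OR NOT v OR w) forces c = False.
  then (n OR NOT q OR NOT s) forces s = False.
Set g = True.
All clauses satisfied.

n: False, w: False, d: False, v: True, q: True, g: True, c: False, s: False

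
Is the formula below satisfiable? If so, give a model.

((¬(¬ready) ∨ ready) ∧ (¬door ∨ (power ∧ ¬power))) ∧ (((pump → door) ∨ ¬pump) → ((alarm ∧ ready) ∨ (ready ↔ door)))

ready = True, alarm = False, pump = True, power = False, door = False

  (¬(¬ready) ∨ ready) ∧ (¬door ∨ (power ∧ ¬power)) = True
    ¬(¬ready) ∨ ready = True
      ¬(¬ready) = True
        ¬ready = False
    ¬door ∨ (power ∧ ¬power) = True
      ¬door = True
      power ∧ ¬power = False
        ¬power = True
  ((pump → door) ∨ ¬pump) → ((alarm ∧ ready) ∨ (ready ↔ door)) = True
    (pump → door) ∨ ¬pump = False
      pump → door = False
      ¬pump = False
    (alarm ∧ ready) ∨ (ready ↔ door) = False
      alarm ∧ ready = False
      ready ↔ door = False
Both conjuncts True, so the formula holds.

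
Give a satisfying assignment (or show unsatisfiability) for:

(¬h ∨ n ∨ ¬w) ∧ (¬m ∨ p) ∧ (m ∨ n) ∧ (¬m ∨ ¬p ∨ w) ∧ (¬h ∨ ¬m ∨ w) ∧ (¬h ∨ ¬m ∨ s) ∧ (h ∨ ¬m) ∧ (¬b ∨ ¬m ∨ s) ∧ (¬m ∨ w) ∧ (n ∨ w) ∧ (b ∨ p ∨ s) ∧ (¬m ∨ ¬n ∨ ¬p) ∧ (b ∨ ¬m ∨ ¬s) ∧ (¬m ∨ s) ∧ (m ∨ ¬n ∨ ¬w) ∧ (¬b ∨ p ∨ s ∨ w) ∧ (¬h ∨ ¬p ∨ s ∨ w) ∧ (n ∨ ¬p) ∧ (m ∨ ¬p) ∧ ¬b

Unit clause (¬b) forces b = False.
Set h = True.
Try s = False:
  (¬h ∨ ¬m ∨ s) forces m = False.
  (m ∨ n) forces n = True.
  (b ∨ p ∨ s) forces p = True.
  clause (m ∨ ¬p) is falsified — backtrack.
So s = True.
  then (b ∨ ¬m ∨ ¬s) forces m = False.
  then (m ∨ ¬p) forces p = False.
  then (m ∨ n) forces n = True.
  then (m ∨ ¬n ∨ ¬w) forces w = False.
All clauses satisfied.

h=T, s=T, w=F, b=F, p=F, n=T, m=F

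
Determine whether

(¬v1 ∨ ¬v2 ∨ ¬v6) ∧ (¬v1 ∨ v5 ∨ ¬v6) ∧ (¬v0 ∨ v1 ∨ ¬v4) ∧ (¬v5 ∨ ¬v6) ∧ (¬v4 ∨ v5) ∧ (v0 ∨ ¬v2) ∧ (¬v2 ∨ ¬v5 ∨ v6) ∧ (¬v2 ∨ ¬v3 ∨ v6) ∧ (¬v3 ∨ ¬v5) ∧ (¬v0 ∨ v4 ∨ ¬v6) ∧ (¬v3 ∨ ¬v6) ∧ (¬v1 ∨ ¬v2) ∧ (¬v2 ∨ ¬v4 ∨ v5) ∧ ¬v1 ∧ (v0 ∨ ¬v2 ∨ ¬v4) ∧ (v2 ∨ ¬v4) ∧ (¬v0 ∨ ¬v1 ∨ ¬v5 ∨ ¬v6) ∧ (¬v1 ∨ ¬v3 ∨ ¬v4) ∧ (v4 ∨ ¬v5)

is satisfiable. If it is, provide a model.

v0=T, v1=F, v2=F, v3=T, v4=F, v5=F, v6=F

Unit clause (¬v1) forces v1 = False.
Set v0 = True.
  then (¬v0 ∨ v1 ∨ ¬v4) forces v4 = False.
  then (¬v0 ∨ v4 ∨ ¬v6) forces v6 = False.
  then (v4 ∨ ¬v5) forces v5 = False.
Set v2 = False.
Set v3 = True.
All clauses satisfied.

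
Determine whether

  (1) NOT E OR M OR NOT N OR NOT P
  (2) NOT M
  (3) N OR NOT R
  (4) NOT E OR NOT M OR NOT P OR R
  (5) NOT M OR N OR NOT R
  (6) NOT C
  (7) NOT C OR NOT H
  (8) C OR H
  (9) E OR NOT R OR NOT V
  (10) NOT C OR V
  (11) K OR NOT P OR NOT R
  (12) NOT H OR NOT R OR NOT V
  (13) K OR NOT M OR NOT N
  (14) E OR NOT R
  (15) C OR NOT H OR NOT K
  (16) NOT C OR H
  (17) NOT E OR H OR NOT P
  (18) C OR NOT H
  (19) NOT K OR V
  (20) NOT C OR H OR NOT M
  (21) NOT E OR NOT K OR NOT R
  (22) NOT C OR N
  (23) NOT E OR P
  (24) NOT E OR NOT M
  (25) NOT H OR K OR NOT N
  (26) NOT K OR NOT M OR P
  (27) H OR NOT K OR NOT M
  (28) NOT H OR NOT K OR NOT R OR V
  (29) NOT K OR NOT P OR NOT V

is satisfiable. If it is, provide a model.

Case C = True:
  Clause (NOT C) is falsified — contradiction.
Case C = False:
  (NOT M) forces M = False.
  (C OR H) forces H = True.
  Clause (C OR NOT H) is falsified — contradiction.
Both cases fail, so the formula is unsatisfiable.

UNSATISFIABLE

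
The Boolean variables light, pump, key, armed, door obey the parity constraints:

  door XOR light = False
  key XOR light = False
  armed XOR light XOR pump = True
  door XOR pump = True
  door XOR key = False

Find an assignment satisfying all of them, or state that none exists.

light: False, pump: True, key: False, armed: False, door: False

door XOR light = F XOR F = False ✓
key XOR light = F XOR F = False ✓
armed XOR light XOR pump = F XOR F XOR T = True ✓
door XOR pump = F XOR T = True ✓
door XOR key = F XOR F = False ✓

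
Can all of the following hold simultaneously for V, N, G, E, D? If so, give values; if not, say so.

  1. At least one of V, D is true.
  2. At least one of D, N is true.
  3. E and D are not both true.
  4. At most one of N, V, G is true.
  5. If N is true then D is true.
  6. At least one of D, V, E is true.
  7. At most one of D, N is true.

V = False, N = False, G = True, E = False, D = True

  (1) {V, D}: 1 true — at least one ✓
  (2) {D, N}: 1 true — at least one ✓
  (3) E=F, D=T — not both ✓
  (4) {N, V, G}: 1 true — at most one ✓
  (5) N=F ⇒ D: vacuous ✓
  (6) {D, V, E}: 1 true — at least one ✓
  (7) {D, N}: 1 true — at most one ✓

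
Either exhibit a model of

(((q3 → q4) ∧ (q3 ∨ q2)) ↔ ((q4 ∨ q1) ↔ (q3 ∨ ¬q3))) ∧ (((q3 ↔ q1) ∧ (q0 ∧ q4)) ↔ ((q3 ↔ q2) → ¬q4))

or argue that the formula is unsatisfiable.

q0: True, q1: True, q2: False, q3: True, q4: True

  ((q3 → q4) ∧ (q3 ∨ q2)) ↔ ((q4 ∨ q1) ↔ (q3 ∨ ¬q3)) = True
    (q3 → q4) ∧ (q3 ∨ q2) = True
      q3 → q4 = True
      q3 ∨ q2 = True
    (q4 ∨ q1) ↔ (q3 ∨ ¬q3) = True
      q4 ∨ q1 = True
      q3 ∨ ¬q3 = True
        ¬q3 = False
  ((q3 ↔ q1) ∧ (q0 ∧ q4)) ↔ ((q3 ↔ q2) → ¬q4) = True
    (q3 ↔ q1) ∧ (q0 ∧ q4) = True
      q3 ↔ q1 = True
      q0 ∧ q4 = True
    (q3 ↔ q2) → ¬q4 = True
      q3 ↔ q2 = False
      ¬q4 = False
Both conjuncts True, so the formula holds.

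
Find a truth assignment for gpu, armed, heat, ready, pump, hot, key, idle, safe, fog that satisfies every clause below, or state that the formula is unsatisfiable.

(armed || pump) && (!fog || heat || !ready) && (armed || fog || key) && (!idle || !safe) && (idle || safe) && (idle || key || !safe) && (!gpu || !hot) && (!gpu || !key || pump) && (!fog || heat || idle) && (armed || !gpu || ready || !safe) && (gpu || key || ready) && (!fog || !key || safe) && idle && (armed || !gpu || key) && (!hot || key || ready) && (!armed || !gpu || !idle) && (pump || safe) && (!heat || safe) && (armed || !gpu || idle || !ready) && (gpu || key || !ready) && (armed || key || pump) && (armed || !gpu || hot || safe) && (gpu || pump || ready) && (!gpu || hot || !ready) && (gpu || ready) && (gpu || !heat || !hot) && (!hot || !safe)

gpu = False, armed = True, heat = False, ready = True, pump = True, hot = True, key = True, idle = True, safe = False, fog = False

Unit clause (idle) forces idle = True.
In (!idle || !safe) only !safe is left, so safe = False.
In (pump || safe) only pump is left, so pump = True.
In (!heat || safe) only !heat is left, so heat = False.
Try gpu = True:
  (!gpu || !hot) forces hot = False.
  (!armed || !gpu || !idle) forces armed = False.
  clause (armed || !gpu || hot || safe) is falsified — backtrack.
So gpu = False.
  then (gpu || ready) forces ready = True.
  then (!fog || heat || !ready) forces fog = False.
  then (gpu || key || !ready) forces key = True.
Set armed = True.
Set hot = True.
All clauses satisfied.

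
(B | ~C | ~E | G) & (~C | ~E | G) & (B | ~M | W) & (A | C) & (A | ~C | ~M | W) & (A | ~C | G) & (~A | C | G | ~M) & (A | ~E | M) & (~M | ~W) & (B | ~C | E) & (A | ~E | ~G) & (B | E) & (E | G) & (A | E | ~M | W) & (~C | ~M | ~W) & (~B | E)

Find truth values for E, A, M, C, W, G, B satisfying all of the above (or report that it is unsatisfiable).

E = True, A = True, M = False, C = False, W = False, G = False, B = True

Try E = False:
  (B | E) forces B = True.
  clause (~B | E) is falsified — backtrack.
So E = True.
Set A = True.
Set M = False.
Set C = False.
Set W = False.
Set G = False.
Set B = True.
All clauses satisfied.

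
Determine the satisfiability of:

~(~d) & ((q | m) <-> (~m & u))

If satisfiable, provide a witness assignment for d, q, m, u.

d=T; q=F; m=F; u=F

  ~(~d) = True
    ~d = False
  (q | m) <-> (~m & u) = True
    q | m = False
    ~m & u = False
      ~m = True
Both conjuncts True, so the formula holds.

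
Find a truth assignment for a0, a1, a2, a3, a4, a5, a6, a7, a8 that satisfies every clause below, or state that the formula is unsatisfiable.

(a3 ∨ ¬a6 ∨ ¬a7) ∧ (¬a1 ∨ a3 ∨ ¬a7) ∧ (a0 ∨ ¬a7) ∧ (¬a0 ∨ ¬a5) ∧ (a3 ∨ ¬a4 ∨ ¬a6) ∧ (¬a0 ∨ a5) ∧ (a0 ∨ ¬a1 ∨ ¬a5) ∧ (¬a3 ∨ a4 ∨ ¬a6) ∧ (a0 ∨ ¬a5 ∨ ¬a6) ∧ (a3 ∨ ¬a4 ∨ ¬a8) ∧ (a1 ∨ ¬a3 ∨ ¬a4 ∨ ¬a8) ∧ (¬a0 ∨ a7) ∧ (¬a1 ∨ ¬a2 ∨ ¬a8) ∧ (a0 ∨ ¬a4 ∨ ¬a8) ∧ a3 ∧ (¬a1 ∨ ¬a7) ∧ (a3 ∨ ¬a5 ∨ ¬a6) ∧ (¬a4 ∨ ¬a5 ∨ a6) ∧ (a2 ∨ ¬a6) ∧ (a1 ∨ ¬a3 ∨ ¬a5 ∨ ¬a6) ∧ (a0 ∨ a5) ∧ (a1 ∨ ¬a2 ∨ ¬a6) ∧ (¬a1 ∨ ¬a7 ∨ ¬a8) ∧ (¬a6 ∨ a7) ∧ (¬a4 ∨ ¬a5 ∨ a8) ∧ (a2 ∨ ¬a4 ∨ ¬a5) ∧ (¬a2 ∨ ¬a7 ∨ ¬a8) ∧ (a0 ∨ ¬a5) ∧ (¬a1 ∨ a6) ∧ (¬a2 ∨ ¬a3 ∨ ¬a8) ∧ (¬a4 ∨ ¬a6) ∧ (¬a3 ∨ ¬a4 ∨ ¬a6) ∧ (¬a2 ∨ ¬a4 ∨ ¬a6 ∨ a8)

Case a5 = True:
  (¬a0 ∨ ¬a5) forces a0 = False.
  Clause (a0 ∨ ¬a5) is falsified — contradiction.
Case a5 = False:
  (¬a0 ∨ a5) forces a0 = False.
  Clause (a0 ∨ a5) is falsified — contradiction.
Both cases fail, so the formula is unsatisfiable.

No satisfying assignment exists.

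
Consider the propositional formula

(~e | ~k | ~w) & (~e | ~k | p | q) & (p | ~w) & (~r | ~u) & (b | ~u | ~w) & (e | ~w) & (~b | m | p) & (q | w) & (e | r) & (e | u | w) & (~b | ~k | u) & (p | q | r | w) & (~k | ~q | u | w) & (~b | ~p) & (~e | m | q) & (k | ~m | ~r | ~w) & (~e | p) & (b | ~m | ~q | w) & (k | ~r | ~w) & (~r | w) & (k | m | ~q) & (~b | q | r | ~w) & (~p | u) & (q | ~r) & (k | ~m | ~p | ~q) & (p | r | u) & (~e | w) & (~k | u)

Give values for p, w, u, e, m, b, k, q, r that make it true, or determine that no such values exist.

Case w = True:
  (p | ~w) forces p = True.
  (e | ~w) forces e = True.
  (~e | ~k | ~w) forces k = False.
  (~b | ~p) forces b = False.
  (b | ~u | ~w) forces u = False.
  Clause (~p | u) is falsified — contradiction.
Case w = False:
  (q | w) forces q = True.
  (~r | w) forces r = False.
  (e | r) forces e = True.
  Clause (~e | w) is falsified — contradiction.
Both cases fail, so the formula is unsatisfiable.

Unsatisfiable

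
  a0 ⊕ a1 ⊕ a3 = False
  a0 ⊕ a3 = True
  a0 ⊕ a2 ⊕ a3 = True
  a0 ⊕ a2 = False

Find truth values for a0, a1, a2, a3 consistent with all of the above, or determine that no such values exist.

a0 = False, a1 = True, a2 = False, a3 = True

a0 ⊕ a1 ⊕ a3 = F ⊕ T ⊕ T = False ✓
a0 ⊕ a3 = F ⊕ T = True ✓
a0 ⊕ a2 ⊕ a3 = F ⊕ F ⊕ T = True ✓
a0 ⊕ a2 = F ⊕ F = False ✓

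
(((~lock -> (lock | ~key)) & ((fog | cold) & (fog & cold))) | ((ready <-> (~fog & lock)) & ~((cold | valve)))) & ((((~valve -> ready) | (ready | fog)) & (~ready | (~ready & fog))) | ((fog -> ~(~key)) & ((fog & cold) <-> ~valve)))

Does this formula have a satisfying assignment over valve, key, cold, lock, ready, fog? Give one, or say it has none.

valve=F, key=F, cold=T, lock=T, ready=F, fog=T

  ((~lock -> (lock | ~key)) & ((fog | cold) & (fog & cold))) | ((ready <-> (~fog & lock)) & ~((cold | valve))) = True
    (~lock -> (lock | ~key)) & ((fog | cold) & (fog & cold)) = True
      ~lock -> (lock | ~key) = True
        ~lock = False
        lock | ~key = True
          ~key = True
      (fog | cold) & (fog & cold) = True
        fog | cold = True
        fog & cold = True
    (ready <-> (~fog & lock)) & ~((cold | valve)) = False
      ready <-> (~fog & lock) = True
        ~fog & lock = False
          ~fog = False
      ~((cold | valve)) = False
        cold | valve = True
  (((~valve -> ready) | (ready | fog)) & (~ready | (~ready & fog))) | ((fog -> ~(~key)) & ((fog & cold) <-> ~valve)) = True
    ((~valve -> ready) | (ready | fog)) & (~ready | (~ready & fog)) = True
      (~valve -> ready) | (ready | fog) = True
        ~valve -> ready = False
          ~valve = True
        ready | fog = True
      ~ready | (~ready & fog) = True
        ~ready = True
        ~ready & fog = True
          ~ready = True
    (fog -> ~(~key)) & ((fog & cold) <-> ~valve) = False
      fog -> ~(~key) = False
        ~(~key) = False
          ~key = True
      (fog & cold) <-> ~valve = True
        fog & cold = True
        ~valve = True
Both conjuncts True, so the formula holds.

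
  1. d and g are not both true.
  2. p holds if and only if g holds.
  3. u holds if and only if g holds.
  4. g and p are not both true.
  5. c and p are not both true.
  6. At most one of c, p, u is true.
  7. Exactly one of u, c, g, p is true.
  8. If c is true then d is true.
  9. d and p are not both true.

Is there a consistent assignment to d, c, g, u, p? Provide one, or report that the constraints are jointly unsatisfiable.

d = True, c = True, g = False, u = False, p = False

  (1) d=T, g=F — not both ✓
  (2) p=F, g=F — same ✓
  (3) u=F, g=F — same ✓
  (4) g=F, p=F — not both ✓
  (5) c=T, p=F — not both ✓
  (6) {c, p, u}: 1 true — at most one ✓
  (7) {u, c, g, p}: 1 true — exactly one ✓
  (8) c=T ⇒ d: T ✓
  (9) d=T, p=F — not both ✓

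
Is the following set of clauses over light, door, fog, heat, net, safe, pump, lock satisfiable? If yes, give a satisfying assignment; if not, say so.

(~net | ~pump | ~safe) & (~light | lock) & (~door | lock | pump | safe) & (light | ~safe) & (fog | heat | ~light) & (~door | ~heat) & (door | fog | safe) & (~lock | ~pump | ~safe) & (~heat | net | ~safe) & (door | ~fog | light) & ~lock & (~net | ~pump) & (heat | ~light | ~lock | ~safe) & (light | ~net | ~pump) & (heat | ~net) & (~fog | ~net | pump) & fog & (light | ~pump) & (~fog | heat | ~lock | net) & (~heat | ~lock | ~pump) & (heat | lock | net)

Case fog = True:
  (~lock) forces lock = False.
  (~light | lock) forces light = False.
  (light | ~safe) forces safe = False.
  (door | ~fog | light) forces door = True.
  (~door | lock | pump | safe) forces pump = True.
  Clause (light | ~pump) is falsified — contradiction.
Case fog = False:
  Clause (fog) is falsified — contradiction.
Both cases fail, so the formula is unsatisfiable.

The formula is unsatisfiable.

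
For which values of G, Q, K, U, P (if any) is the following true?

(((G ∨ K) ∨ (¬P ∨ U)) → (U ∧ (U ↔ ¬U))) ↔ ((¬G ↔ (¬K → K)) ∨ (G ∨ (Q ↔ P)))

G = False; Q = True; K = False; U = False; P = False

  (((G ∨ K) ∨ (¬P ∨ U)) → (U ∧ (U ↔ ¬U))) ↔ ((¬G ↔ (¬K → K)) ∨ (G ∨ (Q ↔ P))) = True
    ((G ∨ K) ∨ (¬P ∨ U)) → (U ∧ (U ↔ ¬U)) = False
      (G ∨ K) ∨ (¬P ∨ U) = True
        G ∨ K = False
        ¬P ∨ U = True
          ¬P = True
      U ∧ (U ↔ ¬U) = False
        U ↔ ¬U = False
          ¬U = True
    (¬G ↔ (¬K → K)) ∨ (G ∨ (Q ↔ P)) = False
      ¬G ↔ (¬K → K) = False
        ¬G = True
        ¬K → K = False
          ¬K = True
      G ∨ (Q ↔ P) = False
        Q ↔ P = False
The formula evaluates to True.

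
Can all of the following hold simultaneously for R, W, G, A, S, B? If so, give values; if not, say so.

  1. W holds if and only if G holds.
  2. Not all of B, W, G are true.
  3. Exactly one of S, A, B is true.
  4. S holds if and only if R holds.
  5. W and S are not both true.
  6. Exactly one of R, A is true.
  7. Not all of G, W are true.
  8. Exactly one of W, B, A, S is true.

R = True; W = False; G = False; A = False; S = True; B = False

  (1) W=F, G=F — same ✓
  (2) {B, W, G}: 0/3 true — not all ✓
  (3) {S, A, B}: 1 true — exactly one ✓
  (4) S=T, R=T — same ✓
  (5) W=F, S=T — not both ✓
  (6) {R, A}: 1 true — exactly one ✓
  (7) {G, W}: 0/2 true — not all ✓
  (8) {W, B, A, S}: 1 true — exactly one ✓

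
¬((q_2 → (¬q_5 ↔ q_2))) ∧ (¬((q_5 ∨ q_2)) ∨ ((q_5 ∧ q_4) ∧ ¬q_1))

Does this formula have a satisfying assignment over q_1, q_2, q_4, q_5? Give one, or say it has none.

q_1 = False; q_2 = True; q_4 = True; q_5 = True

  ¬((q_2 → (¬q_5 ↔ q_2))) = True
    q_2 → (¬q_5 ↔ q_2) = False
      ¬q_5 ↔ q_2 = False
        ¬q_5 = False
  ¬((q_5 ∨ q_2)) ∨ ((q_5 ∧ q_4) ∧ ¬q_1) = True
    ¬((q_5 ∨ q_2)) = False
      q_5 ∨ q_2 = True
    (q_5 ∧ q_4) ∧ ¬q_1 = True
      q_5 ∧ q_4 = True
      ¬q_1 = True
Both conjuncts True, so the formula holds.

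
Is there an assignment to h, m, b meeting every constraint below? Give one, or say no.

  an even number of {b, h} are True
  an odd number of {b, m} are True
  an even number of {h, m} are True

Unsatisfiable

Adding constraints 1, 2, 3 mod 2: every variable appears an even number of times on the left, so the left side is 0.
But the right sides sum to 1 (mod 2). 0 ≠ 1 — the system is inconsistent.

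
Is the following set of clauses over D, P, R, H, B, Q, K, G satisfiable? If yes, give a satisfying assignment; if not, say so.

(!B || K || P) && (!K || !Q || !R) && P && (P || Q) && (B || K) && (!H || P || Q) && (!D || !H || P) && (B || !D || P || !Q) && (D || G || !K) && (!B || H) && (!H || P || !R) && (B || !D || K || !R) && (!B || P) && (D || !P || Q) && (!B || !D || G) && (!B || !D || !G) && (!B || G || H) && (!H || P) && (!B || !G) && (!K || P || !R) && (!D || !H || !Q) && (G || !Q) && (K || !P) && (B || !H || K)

D = True, P = True, R = True, H = True, B = False, Q = False, K = True, G = True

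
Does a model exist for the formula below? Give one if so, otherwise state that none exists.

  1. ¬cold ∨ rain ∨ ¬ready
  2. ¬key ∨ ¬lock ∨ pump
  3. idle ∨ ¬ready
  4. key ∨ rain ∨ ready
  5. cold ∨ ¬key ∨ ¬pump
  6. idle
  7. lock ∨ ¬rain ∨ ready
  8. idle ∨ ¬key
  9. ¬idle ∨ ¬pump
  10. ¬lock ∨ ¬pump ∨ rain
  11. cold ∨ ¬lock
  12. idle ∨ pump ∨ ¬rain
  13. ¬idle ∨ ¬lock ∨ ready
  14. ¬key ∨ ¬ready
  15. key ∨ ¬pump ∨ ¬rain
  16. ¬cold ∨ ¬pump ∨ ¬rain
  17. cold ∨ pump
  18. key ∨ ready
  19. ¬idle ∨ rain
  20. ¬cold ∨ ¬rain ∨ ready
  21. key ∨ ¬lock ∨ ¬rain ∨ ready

lock = True, pump = False, ready = True, key = False, rain = True, idle = True, cold = True

Unit clause (idle) forces idle = True.
In (¬idle ∨ ¬pump) only ¬pump is left, so pump = False.
In (cold ∨ pump) only cold is left, so cold = True.
In (¬idle ∨ rain) only rain is left, so rain = True.
In (¬cold ∨ ¬rain ∨ ready) only ready is left, so ready = True.
In (¬key ∨ ¬ready) only ¬key is left, so key = False.
Set lock = True.
All clauses satisfied.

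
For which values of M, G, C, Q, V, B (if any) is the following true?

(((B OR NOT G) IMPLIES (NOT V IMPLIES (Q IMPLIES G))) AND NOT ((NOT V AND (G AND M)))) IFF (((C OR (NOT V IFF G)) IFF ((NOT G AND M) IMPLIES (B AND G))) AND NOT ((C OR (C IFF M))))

M: False, G: False, C: True, Q: True, V: False, B: True

  (((B OR NOT G) IMPLIES (NOT V IMPLIES (Q IMPLIES G))) AND NOT ((NOT V AND (G AND M)))) IFF (((C OR (NOT V IFF G)) IFF ((NOT G AND M) IMPLIES (B AND G))) AND NOT ((C OR (C IFF M)))) = True
    ((B OR NOT G) IMPLIES (NOT V IMPLIES (Q IMPLIES G))) AND NOT ((NOT V AND (G AND M))) = False
      (B OR NOT G) IMPLIES (NOT V IMPLIES (Q IMPLIES G)) = False
        B OR NOT G = True
          NOT G = True
        NOT V IMPLIES (Q IMPLIES G) = False
          NOT V = True
          Q IMPLIES G = False
      NOT ((NOT V AND (G AND M))) = True
        NOT V AND (G AND M) = False
          NOT V = True
          G AND M = False
    ((C OR (NOT V IFF G)) IFF ((NOT G AND M) IMPLIES (B AND G))) AND NOT ((C OR (C IFF M))) = False
      (C OR (NOT V IFF G)) IFF ((NOT G AND M) IMPLIES (B AND G)) = True
        C OR (NOT V IFF G) = True
          NOT V IFF G = False
            NOT V = True
        (NOT G AND M) IMPLIES (B AND G) = True
          NOT G AND M = False
            NOT G = True
          B AND G = False
      NOT ((C OR (C IFF M))) = False
        C OR (C IFF M) = True
          C IFF M = False
The formula evaluates to True.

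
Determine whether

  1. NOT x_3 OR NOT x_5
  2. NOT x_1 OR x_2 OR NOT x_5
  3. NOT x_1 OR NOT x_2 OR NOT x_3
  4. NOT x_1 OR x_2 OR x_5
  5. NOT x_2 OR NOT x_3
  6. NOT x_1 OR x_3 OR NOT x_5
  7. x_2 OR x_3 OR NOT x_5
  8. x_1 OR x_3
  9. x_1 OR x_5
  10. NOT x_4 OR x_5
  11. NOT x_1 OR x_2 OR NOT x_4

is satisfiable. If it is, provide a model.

x_1 = True; x_2 = True; x_3 = False; x_4 = False; x_5 = False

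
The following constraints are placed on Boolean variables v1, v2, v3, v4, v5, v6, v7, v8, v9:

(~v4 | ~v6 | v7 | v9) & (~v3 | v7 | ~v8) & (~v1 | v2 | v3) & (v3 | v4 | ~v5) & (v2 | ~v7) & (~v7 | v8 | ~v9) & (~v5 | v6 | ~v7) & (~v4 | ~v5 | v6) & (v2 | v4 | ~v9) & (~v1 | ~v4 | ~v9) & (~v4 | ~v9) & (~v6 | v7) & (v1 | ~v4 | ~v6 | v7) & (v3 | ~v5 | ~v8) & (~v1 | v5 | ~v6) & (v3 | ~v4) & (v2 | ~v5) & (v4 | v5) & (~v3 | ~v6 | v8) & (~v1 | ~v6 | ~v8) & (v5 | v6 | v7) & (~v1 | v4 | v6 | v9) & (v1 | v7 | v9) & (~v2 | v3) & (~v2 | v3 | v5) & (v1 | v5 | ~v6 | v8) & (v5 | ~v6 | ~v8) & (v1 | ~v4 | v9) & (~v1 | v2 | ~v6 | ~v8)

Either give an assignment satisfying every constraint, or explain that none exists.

v1 = True, v2 = True, v3 = True, v4 = True, v5 = False, v6 = False, v7 = True, v8 = True, v9 = False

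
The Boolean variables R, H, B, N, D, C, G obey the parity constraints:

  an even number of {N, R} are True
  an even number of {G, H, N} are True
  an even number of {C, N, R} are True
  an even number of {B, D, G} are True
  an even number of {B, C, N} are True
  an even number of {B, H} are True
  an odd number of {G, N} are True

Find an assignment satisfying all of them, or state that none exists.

R=T, H=T, B=T, N=T, D=T, C=F, G=F

{N, R}: 2 true → even ✓
{G, H, N}: 2 true → even ✓
{C, N, R}: 2 true → even ✓
{B, D, G}: 2 true → even ✓
{B, C, N}: 2 true → even ✓
{B, H}: 2 true → even ✓
{G, N}: 1 true → odd ✓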